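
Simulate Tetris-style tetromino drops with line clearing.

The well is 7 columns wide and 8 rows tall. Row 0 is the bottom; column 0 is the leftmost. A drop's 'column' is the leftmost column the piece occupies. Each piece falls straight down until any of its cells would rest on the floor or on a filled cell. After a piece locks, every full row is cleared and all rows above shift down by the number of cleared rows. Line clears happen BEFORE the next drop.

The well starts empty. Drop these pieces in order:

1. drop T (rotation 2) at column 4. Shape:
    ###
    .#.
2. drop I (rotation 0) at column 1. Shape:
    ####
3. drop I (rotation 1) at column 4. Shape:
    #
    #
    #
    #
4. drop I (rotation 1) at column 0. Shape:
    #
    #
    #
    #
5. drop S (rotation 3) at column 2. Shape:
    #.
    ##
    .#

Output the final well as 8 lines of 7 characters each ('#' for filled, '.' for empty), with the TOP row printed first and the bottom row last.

Answer: .......
....#..
..#.#..
..###..
#..##..
#####..
#...###
#....#.

Derivation:
Drop 1: T rot2 at col 4 lands with bottom-row=0; cleared 0 line(s) (total 0); column heights now [0 0 0 0 2 2 2], max=2
Drop 2: I rot0 at col 1 lands with bottom-row=2; cleared 0 line(s) (total 0); column heights now [0 3 3 3 3 2 2], max=3
Drop 3: I rot1 at col 4 lands with bottom-row=3; cleared 0 line(s) (total 0); column heights now [0 3 3 3 7 2 2], max=7
Drop 4: I rot1 at col 0 lands with bottom-row=0; cleared 0 line(s) (total 0); column heights now [4 3 3 3 7 2 2], max=7
Drop 5: S rot3 at col 2 lands with bottom-row=3; cleared 0 line(s) (total 0); column heights now [4 3 6 5 7 2 2], max=7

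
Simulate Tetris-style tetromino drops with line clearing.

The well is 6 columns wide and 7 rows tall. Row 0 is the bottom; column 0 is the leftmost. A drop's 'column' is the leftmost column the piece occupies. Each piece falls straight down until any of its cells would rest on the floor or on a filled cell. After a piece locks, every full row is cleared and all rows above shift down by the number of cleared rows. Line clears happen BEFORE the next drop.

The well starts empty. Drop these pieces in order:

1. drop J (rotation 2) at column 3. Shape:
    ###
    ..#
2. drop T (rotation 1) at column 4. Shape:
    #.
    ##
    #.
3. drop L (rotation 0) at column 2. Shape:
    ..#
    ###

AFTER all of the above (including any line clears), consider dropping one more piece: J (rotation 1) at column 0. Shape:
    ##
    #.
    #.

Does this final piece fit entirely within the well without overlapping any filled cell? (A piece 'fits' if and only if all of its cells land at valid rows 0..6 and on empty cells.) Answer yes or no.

Answer: yes

Derivation:
Drop 1: J rot2 at col 3 lands with bottom-row=0; cleared 0 line(s) (total 0); column heights now [0 0 0 2 2 2], max=2
Drop 2: T rot1 at col 4 lands with bottom-row=2; cleared 0 line(s) (total 0); column heights now [0 0 0 2 5 4], max=5
Drop 3: L rot0 at col 2 lands with bottom-row=5; cleared 0 line(s) (total 0); column heights now [0 0 6 6 7 4], max=7
Test piece J rot1 at col 0 (width 2): heights before test = [0 0 6 6 7 4]; fits = True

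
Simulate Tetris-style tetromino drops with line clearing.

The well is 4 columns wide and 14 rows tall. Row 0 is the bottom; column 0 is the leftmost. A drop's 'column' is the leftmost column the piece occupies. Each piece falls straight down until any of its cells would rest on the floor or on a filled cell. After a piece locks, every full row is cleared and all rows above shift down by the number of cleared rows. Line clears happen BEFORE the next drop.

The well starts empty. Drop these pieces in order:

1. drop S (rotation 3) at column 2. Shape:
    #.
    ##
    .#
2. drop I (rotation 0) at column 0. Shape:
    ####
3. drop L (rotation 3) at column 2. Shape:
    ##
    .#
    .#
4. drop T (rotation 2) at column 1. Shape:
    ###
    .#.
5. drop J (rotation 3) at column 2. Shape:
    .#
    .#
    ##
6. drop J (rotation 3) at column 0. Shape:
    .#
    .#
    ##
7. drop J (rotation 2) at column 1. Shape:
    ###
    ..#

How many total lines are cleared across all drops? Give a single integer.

Answer: 2

Derivation:
Drop 1: S rot3 at col 2 lands with bottom-row=0; cleared 0 line(s) (total 0); column heights now [0 0 3 2], max=3
Drop 2: I rot0 at col 0 lands with bottom-row=3; cleared 1 line(s) (total 1); column heights now [0 0 3 2], max=3
Drop 3: L rot3 at col 2 lands with bottom-row=2; cleared 0 line(s) (total 1); column heights now [0 0 5 5], max=5
Drop 4: T rot2 at col 1 lands with bottom-row=5; cleared 0 line(s) (total 1); column heights now [0 7 7 7], max=7
Drop 5: J rot3 at col 2 lands with bottom-row=7; cleared 0 line(s) (total 1); column heights now [0 7 8 10], max=10
Drop 6: J rot3 at col 0 lands with bottom-row=7; cleared 1 line(s) (total 2); column heights now [0 9 7 9], max=9
Drop 7: J rot2 at col 1 lands with bottom-row=9; cleared 0 line(s) (total 2); column heights now [0 11 11 11], max=11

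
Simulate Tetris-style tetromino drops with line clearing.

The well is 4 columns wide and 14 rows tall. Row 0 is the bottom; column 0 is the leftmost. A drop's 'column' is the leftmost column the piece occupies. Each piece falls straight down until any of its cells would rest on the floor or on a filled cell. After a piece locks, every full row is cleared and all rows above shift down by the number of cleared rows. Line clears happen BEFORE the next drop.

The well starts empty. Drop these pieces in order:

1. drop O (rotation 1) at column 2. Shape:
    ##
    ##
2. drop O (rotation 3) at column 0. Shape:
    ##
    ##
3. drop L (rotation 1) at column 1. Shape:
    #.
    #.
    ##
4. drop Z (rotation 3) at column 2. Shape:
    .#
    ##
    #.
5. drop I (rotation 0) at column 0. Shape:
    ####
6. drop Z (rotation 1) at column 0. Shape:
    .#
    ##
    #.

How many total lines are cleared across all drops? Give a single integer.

Answer: 4

Derivation:
Drop 1: O rot1 at col 2 lands with bottom-row=0; cleared 0 line(s) (total 0); column heights now [0 0 2 2], max=2
Drop 2: O rot3 at col 0 lands with bottom-row=0; cleared 2 line(s) (total 2); column heights now [0 0 0 0], max=0
Drop 3: L rot1 at col 1 lands with bottom-row=0; cleared 0 line(s) (total 2); column heights now [0 3 1 0], max=3
Drop 4: Z rot3 at col 2 lands with bottom-row=1; cleared 0 line(s) (total 2); column heights now [0 3 3 4], max=4
Drop 5: I rot0 at col 0 lands with bottom-row=4; cleared 1 line(s) (total 3); column heights now [0 3 3 4], max=4
Drop 6: Z rot1 at col 0 lands with bottom-row=2; cleared 1 line(s) (total 4); column heights now [3 4 2 3], max=4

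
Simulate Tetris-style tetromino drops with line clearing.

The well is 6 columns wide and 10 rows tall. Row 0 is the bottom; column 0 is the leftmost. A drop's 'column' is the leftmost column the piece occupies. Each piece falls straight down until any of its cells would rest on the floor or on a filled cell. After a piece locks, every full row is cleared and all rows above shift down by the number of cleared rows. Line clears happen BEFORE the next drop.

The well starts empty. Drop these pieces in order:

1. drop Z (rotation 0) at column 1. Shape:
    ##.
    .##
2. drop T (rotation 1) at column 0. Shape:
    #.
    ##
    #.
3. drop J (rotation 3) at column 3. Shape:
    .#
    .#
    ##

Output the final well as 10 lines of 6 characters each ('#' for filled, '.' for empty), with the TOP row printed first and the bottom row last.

Answer: ......
......
......
......
......
......
#...#.
##..#.
#####.
..##..

Derivation:
Drop 1: Z rot0 at col 1 lands with bottom-row=0; cleared 0 line(s) (total 0); column heights now [0 2 2 1 0 0], max=2
Drop 2: T rot1 at col 0 lands with bottom-row=1; cleared 0 line(s) (total 0); column heights now [4 3 2 1 0 0], max=4
Drop 3: J rot3 at col 3 lands with bottom-row=1; cleared 0 line(s) (total 0); column heights now [4 3 2 2 4 0], max=4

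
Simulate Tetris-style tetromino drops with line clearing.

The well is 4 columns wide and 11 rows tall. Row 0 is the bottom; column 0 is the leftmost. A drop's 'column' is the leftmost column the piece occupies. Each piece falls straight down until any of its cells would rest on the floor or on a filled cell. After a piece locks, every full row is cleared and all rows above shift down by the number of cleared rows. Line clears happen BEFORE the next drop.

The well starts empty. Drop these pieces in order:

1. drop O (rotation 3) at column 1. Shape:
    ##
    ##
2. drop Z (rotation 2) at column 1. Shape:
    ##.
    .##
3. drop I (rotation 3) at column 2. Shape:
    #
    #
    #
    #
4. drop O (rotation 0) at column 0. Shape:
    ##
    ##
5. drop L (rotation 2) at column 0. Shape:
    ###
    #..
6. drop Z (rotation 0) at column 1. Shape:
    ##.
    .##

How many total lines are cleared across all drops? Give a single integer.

Drop 1: O rot3 at col 1 lands with bottom-row=0; cleared 0 line(s) (total 0); column heights now [0 2 2 0], max=2
Drop 2: Z rot2 at col 1 lands with bottom-row=2; cleared 0 line(s) (total 0); column heights now [0 4 4 3], max=4
Drop 3: I rot3 at col 2 lands with bottom-row=4; cleared 0 line(s) (total 0); column heights now [0 4 8 3], max=8
Drop 4: O rot0 at col 0 lands with bottom-row=4; cleared 0 line(s) (total 0); column heights now [6 6 8 3], max=8
Drop 5: L rot2 at col 0 lands with bottom-row=7; cleared 0 line(s) (total 0); column heights now [9 9 9 3], max=9
Drop 6: Z rot0 at col 1 lands with bottom-row=9; cleared 0 line(s) (total 0); column heights now [9 11 11 10], max=11

Answer: 0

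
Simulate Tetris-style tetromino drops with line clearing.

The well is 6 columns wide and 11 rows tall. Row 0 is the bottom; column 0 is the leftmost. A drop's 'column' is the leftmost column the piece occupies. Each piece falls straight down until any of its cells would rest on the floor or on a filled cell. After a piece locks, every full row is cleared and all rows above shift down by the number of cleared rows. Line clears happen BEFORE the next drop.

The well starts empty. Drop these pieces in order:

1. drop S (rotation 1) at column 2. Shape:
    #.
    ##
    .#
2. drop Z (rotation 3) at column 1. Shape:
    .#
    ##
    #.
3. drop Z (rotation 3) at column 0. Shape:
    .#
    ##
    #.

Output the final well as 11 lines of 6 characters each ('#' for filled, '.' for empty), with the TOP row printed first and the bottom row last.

Answer: ......
......
......
......
......
.#....
###...
###...
.##...
..##..
...#..

Derivation:
Drop 1: S rot1 at col 2 lands with bottom-row=0; cleared 0 line(s) (total 0); column heights now [0 0 3 2 0 0], max=3
Drop 2: Z rot3 at col 1 lands with bottom-row=2; cleared 0 line(s) (total 0); column heights now [0 4 5 2 0 0], max=5
Drop 3: Z rot3 at col 0 lands with bottom-row=3; cleared 0 line(s) (total 0); column heights now [5 6 5 2 0 0], max=6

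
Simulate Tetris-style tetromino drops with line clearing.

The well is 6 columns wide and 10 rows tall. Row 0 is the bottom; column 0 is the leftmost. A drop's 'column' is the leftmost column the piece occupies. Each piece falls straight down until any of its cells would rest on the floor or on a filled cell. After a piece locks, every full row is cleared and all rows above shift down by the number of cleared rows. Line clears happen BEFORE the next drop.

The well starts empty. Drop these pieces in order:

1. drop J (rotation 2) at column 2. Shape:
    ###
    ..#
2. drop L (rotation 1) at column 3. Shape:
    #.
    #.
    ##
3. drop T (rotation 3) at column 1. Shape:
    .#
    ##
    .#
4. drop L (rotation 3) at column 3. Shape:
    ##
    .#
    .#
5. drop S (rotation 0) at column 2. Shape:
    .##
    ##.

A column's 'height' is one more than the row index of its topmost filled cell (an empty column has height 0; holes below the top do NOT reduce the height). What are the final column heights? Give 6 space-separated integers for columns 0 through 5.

Drop 1: J rot2 at col 2 lands with bottom-row=0; cleared 0 line(s) (total 0); column heights now [0 0 2 2 2 0], max=2
Drop 2: L rot1 at col 3 lands with bottom-row=2; cleared 0 line(s) (total 0); column heights now [0 0 2 5 3 0], max=5
Drop 3: T rot3 at col 1 lands with bottom-row=2; cleared 0 line(s) (total 0); column heights now [0 4 5 5 3 0], max=5
Drop 4: L rot3 at col 3 lands with bottom-row=3; cleared 0 line(s) (total 0); column heights now [0 4 5 6 6 0], max=6
Drop 5: S rot0 at col 2 lands with bottom-row=6; cleared 0 line(s) (total 0); column heights now [0 4 7 8 8 0], max=8

Answer: 0 4 7 8 8 0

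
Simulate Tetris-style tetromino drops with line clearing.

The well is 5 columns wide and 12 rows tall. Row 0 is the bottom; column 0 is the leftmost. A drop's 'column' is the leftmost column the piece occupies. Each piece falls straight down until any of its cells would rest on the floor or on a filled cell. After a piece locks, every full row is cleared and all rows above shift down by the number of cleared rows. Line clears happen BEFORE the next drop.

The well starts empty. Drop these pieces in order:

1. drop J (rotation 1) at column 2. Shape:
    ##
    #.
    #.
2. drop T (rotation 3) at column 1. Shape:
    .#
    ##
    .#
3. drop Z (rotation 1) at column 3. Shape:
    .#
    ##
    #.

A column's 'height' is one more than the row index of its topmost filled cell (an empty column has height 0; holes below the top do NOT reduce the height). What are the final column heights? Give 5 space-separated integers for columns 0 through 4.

Answer: 0 5 6 5 6

Derivation:
Drop 1: J rot1 at col 2 lands with bottom-row=0; cleared 0 line(s) (total 0); column heights now [0 0 3 3 0], max=3
Drop 2: T rot3 at col 1 lands with bottom-row=3; cleared 0 line(s) (total 0); column heights now [0 5 6 3 0], max=6
Drop 3: Z rot1 at col 3 lands with bottom-row=3; cleared 0 line(s) (total 0); column heights now [0 5 6 5 6], max=6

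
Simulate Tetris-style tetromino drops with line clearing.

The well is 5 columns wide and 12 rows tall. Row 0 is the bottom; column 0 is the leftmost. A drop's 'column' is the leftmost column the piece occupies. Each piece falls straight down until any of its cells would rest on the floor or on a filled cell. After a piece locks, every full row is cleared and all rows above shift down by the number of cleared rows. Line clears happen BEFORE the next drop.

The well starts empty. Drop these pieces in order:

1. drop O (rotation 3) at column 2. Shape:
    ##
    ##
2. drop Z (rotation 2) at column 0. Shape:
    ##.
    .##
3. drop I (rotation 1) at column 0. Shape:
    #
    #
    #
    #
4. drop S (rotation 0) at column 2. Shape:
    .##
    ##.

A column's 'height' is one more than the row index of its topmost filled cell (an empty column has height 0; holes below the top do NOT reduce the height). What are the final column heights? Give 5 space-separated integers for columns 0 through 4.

Drop 1: O rot3 at col 2 lands with bottom-row=0; cleared 0 line(s) (total 0); column heights now [0 0 2 2 0], max=2
Drop 2: Z rot2 at col 0 lands with bottom-row=2; cleared 0 line(s) (total 0); column heights now [4 4 3 2 0], max=4
Drop 3: I rot1 at col 0 lands with bottom-row=4; cleared 0 line(s) (total 0); column heights now [8 4 3 2 0], max=8
Drop 4: S rot0 at col 2 lands with bottom-row=3; cleared 0 line(s) (total 0); column heights now [8 4 4 5 5], max=8

Answer: 8 4 4 5 5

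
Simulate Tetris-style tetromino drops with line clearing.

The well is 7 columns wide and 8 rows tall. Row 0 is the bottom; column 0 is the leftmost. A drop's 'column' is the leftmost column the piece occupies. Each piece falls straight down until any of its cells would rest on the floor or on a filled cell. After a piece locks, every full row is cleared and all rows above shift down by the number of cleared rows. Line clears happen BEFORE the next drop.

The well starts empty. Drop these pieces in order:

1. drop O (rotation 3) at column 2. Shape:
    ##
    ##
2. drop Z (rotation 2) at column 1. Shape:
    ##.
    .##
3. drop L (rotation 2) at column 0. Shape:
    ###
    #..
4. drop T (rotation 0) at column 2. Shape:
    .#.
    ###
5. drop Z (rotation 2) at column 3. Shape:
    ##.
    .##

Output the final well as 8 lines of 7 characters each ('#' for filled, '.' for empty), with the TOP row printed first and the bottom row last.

Drop 1: O rot3 at col 2 lands with bottom-row=0; cleared 0 line(s) (total 0); column heights now [0 0 2 2 0 0 0], max=2
Drop 2: Z rot2 at col 1 lands with bottom-row=2; cleared 0 line(s) (total 0); column heights now [0 4 4 3 0 0 0], max=4
Drop 3: L rot2 at col 0 lands with bottom-row=3; cleared 0 line(s) (total 0); column heights now [5 5 5 3 0 0 0], max=5
Drop 4: T rot0 at col 2 lands with bottom-row=5; cleared 0 line(s) (total 0); column heights now [5 5 6 7 6 0 0], max=7
Drop 5: Z rot2 at col 3 lands with bottom-row=6; cleared 0 line(s) (total 0); column heights now [5 5 6 8 8 7 0], max=8

Answer: ...##..
...###.
..###..
###....
###....
..##...
..##...
..##...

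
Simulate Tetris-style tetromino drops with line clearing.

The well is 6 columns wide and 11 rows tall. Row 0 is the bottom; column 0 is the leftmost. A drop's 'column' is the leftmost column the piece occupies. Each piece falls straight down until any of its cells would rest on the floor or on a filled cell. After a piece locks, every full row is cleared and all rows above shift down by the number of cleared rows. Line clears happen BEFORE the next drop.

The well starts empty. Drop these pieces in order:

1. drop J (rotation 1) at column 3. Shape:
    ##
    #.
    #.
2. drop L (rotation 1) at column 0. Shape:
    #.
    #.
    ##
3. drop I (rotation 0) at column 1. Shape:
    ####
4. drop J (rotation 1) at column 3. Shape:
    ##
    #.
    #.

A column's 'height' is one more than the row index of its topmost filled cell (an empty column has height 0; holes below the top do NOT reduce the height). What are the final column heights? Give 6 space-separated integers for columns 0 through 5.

Answer: 3 4 4 7 7 0

Derivation:
Drop 1: J rot1 at col 3 lands with bottom-row=0; cleared 0 line(s) (total 0); column heights now [0 0 0 3 3 0], max=3
Drop 2: L rot1 at col 0 lands with bottom-row=0; cleared 0 line(s) (total 0); column heights now [3 1 0 3 3 0], max=3
Drop 3: I rot0 at col 1 lands with bottom-row=3; cleared 0 line(s) (total 0); column heights now [3 4 4 4 4 0], max=4
Drop 4: J rot1 at col 3 lands with bottom-row=4; cleared 0 line(s) (total 0); column heights now [3 4 4 7 7 0], max=7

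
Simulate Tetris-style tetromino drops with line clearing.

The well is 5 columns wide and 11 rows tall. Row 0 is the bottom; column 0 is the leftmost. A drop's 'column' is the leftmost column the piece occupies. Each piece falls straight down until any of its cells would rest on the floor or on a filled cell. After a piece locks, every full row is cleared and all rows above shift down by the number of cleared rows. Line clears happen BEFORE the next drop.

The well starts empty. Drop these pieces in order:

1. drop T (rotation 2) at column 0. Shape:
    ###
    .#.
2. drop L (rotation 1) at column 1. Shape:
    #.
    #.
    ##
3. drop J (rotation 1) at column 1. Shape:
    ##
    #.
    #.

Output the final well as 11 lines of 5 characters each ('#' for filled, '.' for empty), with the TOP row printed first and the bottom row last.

Drop 1: T rot2 at col 0 lands with bottom-row=0; cleared 0 line(s) (total 0); column heights now [2 2 2 0 0], max=2
Drop 2: L rot1 at col 1 lands with bottom-row=2; cleared 0 line(s) (total 0); column heights now [2 5 3 0 0], max=5
Drop 3: J rot1 at col 1 lands with bottom-row=5; cleared 0 line(s) (total 0); column heights now [2 8 8 0 0], max=8

Answer: .....
.....
.....
.##..
.#...
.#...
.#...
.#...
.##..
###..
.#...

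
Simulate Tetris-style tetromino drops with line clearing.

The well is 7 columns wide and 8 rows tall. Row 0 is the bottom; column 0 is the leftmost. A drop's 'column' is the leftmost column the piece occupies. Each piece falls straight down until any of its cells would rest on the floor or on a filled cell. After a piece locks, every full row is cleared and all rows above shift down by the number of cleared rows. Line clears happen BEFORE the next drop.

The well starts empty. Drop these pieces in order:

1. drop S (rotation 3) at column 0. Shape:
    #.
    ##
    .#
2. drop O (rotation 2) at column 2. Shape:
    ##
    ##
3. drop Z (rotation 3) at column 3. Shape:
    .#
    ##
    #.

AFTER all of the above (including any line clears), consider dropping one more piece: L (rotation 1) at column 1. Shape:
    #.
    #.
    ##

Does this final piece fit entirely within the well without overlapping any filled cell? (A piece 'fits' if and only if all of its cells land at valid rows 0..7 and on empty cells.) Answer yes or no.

Drop 1: S rot3 at col 0 lands with bottom-row=0; cleared 0 line(s) (total 0); column heights now [3 2 0 0 0 0 0], max=3
Drop 2: O rot2 at col 2 lands with bottom-row=0; cleared 0 line(s) (total 0); column heights now [3 2 2 2 0 0 0], max=3
Drop 3: Z rot3 at col 3 lands with bottom-row=2; cleared 0 line(s) (total 0); column heights now [3 2 2 4 5 0 0], max=5
Test piece L rot1 at col 1 (width 2): heights before test = [3 2 2 4 5 0 0]; fits = True

Answer: yes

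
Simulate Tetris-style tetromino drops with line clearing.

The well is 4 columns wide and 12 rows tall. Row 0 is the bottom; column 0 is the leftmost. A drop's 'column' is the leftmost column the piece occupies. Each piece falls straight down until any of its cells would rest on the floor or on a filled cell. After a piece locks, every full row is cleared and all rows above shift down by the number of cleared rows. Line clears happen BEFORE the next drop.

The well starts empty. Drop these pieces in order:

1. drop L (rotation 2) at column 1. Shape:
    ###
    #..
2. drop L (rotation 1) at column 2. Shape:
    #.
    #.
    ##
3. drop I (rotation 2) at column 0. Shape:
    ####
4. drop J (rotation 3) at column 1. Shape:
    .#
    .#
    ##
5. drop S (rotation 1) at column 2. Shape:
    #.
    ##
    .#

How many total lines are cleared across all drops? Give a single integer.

Drop 1: L rot2 at col 1 lands with bottom-row=0; cleared 0 line(s) (total 0); column heights now [0 2 2 2], max=2
Drop 2: L rot1 at col 2 lands with bottom-row=2; cleared 0 line(s) (total 0); column heights now [0 2 5 3], max=5
Drop 3: I rot2 at col 0 lands with bottom-row=5; cleared 1 line(s) (total 1); column heights now [0 2 5 3], max=5
Drop 4: J rot3 at col 1 lands with bottom-row=5; cleared 0 line(s) (total 1); column heights now [0 6 8 3], max=8
Drop 5: S rot1 at col 2 lands with bottom-row=7; cleared 0 line(s) (total 1); column heights now [0 6 10 9], max=10

Answer: 1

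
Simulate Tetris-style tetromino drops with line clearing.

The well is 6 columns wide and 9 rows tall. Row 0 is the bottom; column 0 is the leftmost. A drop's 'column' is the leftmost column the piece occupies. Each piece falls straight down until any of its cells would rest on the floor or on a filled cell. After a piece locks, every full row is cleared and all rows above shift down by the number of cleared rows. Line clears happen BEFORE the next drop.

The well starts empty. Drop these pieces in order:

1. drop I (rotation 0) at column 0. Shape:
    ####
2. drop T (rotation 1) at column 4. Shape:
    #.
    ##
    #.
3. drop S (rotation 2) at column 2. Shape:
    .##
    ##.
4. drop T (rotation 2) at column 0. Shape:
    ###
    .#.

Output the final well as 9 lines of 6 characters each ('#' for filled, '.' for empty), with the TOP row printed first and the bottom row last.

Drop 1: I rot0 at col 0 lands with bottom-row=0; cleared 0 line(s) (total 0); column heights now [1 1 1 1 0 0], max=1
Drop 2: T rot1 at col 4 lands with bottom-row=0; cleared 0 line(s) (total 0); column heights now [1 1 1 1 3 2], max=3
Drop 3: S rot2 at col 2 lands with bottom-row=2; cleared 0 line(s) (total 0); column heights now [1 1 3 4 4 2], max=4
Drop 4: T rot2 at col 0 lands with bottom-row=2; cleared 0 line(s) (total 0); column heights now [4 4 4 4 4 2], max=4

Answer: ......
......
......
......
......
#####.
.####.
....##
#####.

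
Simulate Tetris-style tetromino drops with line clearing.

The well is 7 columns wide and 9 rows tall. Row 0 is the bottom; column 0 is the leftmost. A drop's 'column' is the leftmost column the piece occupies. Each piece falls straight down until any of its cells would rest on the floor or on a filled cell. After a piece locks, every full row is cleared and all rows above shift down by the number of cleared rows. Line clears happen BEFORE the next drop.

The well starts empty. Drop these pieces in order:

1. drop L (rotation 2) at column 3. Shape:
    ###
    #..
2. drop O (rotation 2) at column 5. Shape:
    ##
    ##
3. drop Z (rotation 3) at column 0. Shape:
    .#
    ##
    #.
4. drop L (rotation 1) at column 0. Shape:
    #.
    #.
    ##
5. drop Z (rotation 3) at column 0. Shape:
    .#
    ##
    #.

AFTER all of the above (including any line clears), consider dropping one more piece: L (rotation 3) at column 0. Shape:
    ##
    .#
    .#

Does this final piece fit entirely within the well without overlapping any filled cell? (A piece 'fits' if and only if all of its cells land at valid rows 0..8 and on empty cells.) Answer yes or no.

Drop 1: L rot2 at col 3 lands with bottom-row=0; cleared 0 line(s) (total 0); column heights now [0 0 0 2 2 2 0], max=2
Drop 2: O rot2 at col 5 lands with bottom-row=2; cleared 0 line(s) (total 0); column heights now [0 0 0 2 2 4 4], max=4
Drop 3: Z rot3 at col 0 lands with bottom-row=0; cleared 0 line(s) (total 0); column heights now [2 3 0 2 2 4 4], max=4
Drop 4: L rot1 at col 0 lands with bottom-row=3; cleared 0 line(s) (total 0); column heights now [6 4 0 2 2 4 4], max=6
Drop 5: Z rot3 at col 0 lands with bottom-row=6; cleared 0 line(s) (total 0); column heights now [8 9 0 2 2 4 4], max=9
Test piece L rot3 at col 0 (width 2): heights before test = [8 9 0 2 2 4 4]; fits = False

Answer: no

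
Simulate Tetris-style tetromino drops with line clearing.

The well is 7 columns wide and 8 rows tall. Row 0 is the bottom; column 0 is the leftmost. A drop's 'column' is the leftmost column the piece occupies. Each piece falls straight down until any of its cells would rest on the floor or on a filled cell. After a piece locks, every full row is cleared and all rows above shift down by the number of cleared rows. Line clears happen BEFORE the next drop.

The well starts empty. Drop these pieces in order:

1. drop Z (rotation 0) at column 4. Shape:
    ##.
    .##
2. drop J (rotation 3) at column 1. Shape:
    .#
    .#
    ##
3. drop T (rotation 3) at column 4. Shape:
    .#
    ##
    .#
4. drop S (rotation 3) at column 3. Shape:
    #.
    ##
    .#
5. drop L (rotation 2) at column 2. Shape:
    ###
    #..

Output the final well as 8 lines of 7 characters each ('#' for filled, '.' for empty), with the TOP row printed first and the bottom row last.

Answer: ..###..
..##...
...##..
....##.
....##.
..#..#.
..#.##.
.##..##

Derivation:
Drop 1: Z rot0 at col 4 lands with bottom-row=0; cleared 0 line(s) (total 0); column heights now [0 0 0 0 2 2 1], max=2
Drop 2: J rot3 at col 1 lands with bottom-row=0; cleared 0 line(s) (total 0); column heights now [0 1 3 0 2 2 1], max=3
Drop 3: T rot3 at col 4 lands with bottom-row=2; cleared 0 line(s) (total 0); column heights now [0 1 3 0 4 5 1], max=5
Drop 4: S rot3 at col 3 lands with bottom-row=4; cleared 0 line(s) (total 0); column heights now [0 1 3 7 6 5 1], max=7
Drop 5: L rot2 at col 2 lands with bottom-row=6; cleared 0 line(s) (total 0); column heights now [0 1 8 8 8 5 1], max=8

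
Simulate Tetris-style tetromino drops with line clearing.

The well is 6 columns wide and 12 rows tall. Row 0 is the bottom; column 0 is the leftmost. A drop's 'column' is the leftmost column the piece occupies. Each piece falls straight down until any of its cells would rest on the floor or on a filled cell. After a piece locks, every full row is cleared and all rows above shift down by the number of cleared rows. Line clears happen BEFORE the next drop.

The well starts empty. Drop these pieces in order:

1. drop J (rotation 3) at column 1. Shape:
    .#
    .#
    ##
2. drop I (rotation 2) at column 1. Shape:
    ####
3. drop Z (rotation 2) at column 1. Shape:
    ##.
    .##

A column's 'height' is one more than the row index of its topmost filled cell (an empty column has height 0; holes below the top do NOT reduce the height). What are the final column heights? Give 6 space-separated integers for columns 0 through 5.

Drop 1: J rot3 at col 1 lands with bottom-row=0; cleared 0 line(s) (total 0); column heights now [0 1 3 0 0 0], max=3
Drop 2: I rot2 at col 1 lands with bottom-row=3; cleared 0 line(s) (total 0); column heights now [0 4 4 4 4 0], max=4
Drop 3: Z rot2 at col 1 lands with bottom-row=4; cleared 0 line(s) (total 0); column heights now [0 6 6 5 4 0], max=6

Answer: 0 6 6 5 4 0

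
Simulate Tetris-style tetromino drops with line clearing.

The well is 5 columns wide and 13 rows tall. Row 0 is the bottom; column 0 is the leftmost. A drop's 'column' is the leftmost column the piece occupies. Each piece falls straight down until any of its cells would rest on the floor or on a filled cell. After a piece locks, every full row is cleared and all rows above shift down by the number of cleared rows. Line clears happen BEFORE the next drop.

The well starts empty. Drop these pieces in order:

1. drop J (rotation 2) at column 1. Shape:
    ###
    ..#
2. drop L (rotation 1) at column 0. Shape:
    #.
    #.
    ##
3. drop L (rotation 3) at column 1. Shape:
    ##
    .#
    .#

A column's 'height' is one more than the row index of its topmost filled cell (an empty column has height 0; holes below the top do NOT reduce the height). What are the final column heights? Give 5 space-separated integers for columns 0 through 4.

Answer: 5 5 5 2 0

Derivation:
Drop 1: J rot2 at col 1 lands with bottom-row=0; cleared 0 line(s) (total 0); column heights now [0 2 2 2 0], max=2
Drop 2: L rot1 at col 0 lands with bottom-row=2; cleared 0 line(s) (total 0); column heights now [5 3 2 2 0], max=5
Drop 3: L rot3 at col 1 lands with bottom-row=2; cleared 0 line(s) (total 0); column heights now [5 5 5 2 0], max=5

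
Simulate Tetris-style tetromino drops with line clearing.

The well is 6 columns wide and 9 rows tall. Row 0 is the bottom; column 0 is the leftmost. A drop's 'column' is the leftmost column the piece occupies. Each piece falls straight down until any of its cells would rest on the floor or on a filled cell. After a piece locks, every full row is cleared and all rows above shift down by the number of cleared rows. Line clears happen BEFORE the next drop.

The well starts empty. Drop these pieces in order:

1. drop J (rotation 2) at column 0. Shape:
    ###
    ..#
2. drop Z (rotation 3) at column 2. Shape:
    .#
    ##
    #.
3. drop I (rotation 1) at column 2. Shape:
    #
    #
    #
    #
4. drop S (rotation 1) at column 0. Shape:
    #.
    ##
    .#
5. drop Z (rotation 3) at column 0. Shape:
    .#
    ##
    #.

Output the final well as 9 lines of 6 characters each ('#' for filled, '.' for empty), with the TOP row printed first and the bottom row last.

Answer: ......
.##...
###...
#.#...
#.##..
####..
.##...
###...
..#...

Derivation:
Drop 1: J rot2 at col 0 lands with bottom-row=0; cleared 0 line(s) (total 0); column heights now [2 2 2 0 0 0], max=2
Drop 2: Z rot3 at col 2 lands with bottom-row=2; cleared 0 line(s) (total 0); column heights now [2 2 4 5 0 0], max=5
Drop 3: I rot1 at col 2 lands with bottom-row=4; cleared 0 line(s) (total 0); column heights now [2 2 8 5 0 0], max=8
Drop 4: S rot1 at col 0 lands with bottom-row=2; cleared 0 line(s) (total 0); column heights now [5 4 8 5 0 0], max=8
Drop 5: Z rot3 at col 0 lands with bottom-row=5; cleared 0 line(s) (total 0); column heights now [7 8 8 5 0 0], max=8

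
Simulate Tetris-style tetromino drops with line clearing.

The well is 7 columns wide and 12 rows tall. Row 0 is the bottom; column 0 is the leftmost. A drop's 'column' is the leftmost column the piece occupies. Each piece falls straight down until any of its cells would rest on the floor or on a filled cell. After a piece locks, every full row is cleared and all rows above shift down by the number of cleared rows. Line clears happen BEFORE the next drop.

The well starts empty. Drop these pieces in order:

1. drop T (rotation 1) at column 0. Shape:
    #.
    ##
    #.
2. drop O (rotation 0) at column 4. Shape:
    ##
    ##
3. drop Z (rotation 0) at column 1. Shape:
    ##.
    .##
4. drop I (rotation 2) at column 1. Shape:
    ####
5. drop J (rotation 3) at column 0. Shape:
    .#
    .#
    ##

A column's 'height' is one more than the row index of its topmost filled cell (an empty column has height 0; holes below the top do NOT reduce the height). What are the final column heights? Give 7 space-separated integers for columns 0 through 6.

Drop 1: T rot1 at col 0 lands with bottom-row=0; cleared 0 line(s) (total 0); column heights now [3 2 0 0 0 0 0], max=3
Drop 2: O rot0 at col 4 lands with bottom-row=0; cleared 0 line(s) (total 0); column heights now [3 2 0 0 2 2 0], max=3
Drop 3: Z rot0 at col 1 lands with bottom-row=1; cleared 0 line(s) (total 0); column heights now [3 3 3 2 2 2 0], max=3
Drop 4: I rot2 at col 1 lands with bottom-row=3; cleared 0 line(s) (total 0); column heights now [3 4 4 4 4 2 0], max=4
Drop 5: J rot3 at col 0 lands with bottom-row=4; cleared 0 line(s) (total 0); column heights now [5 7 4 4 4 2 0], max=7

Answer: 5 7 4 4 4 2 0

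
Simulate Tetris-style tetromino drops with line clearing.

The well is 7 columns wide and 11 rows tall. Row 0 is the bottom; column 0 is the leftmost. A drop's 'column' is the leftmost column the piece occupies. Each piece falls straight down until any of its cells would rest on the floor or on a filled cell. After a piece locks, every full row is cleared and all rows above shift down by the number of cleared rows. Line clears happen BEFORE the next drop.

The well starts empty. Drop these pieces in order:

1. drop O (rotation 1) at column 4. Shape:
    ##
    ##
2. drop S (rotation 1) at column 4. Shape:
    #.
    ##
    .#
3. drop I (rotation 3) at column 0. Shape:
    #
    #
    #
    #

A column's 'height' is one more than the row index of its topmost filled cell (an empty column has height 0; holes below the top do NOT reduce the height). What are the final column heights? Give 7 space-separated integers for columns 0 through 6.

Drop 1: O rot1 at col 4 lands with bottom-row=0; cleared 0 line(s) (total 0); column heights now [0 0 0 0 2 2 0], max=2
Drop 2: S rot1 at col 4 lands with bottom-row=2; cleared 0 line(s) (total 0); column heights now [0 0 0 0 5 4 0], max=5
Drop 3: I rot3 at col 0 lands with bottom-row=0; cleared 0 line(s) (total 0); column heights now [4 0 0 0 5 4 0], max=5

Answer: 4 0 0 0 5 4 0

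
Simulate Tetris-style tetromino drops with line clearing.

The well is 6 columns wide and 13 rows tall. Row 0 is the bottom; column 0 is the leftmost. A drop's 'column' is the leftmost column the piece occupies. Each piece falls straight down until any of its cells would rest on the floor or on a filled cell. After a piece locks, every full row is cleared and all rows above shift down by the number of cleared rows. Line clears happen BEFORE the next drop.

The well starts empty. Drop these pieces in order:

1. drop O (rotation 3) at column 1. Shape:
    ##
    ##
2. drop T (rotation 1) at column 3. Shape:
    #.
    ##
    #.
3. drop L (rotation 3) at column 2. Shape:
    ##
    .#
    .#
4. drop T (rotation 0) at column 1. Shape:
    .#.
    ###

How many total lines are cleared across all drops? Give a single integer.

Drop 1: O rot3 at col 1 lands with bottom-row=0; cleared 0 line(s) (total 0); column heights now [0 2 2 0 0 0], max=2
Drop 2: T rot1 at col 3 lands with bottom-row=0; cleared 0 line(s) (total 0); column heights now [0 2 2 3 2 0], max=3
Drop 3: L rot3 at col 2 lands with bottom-row=3; cleared 0 line(s) (total 0); column heights now [0 2 6 6 2 0], max=6
Drop 4: T rot0 at col 1 lands with bottom-row=6; cleared 0 line(s) (total 0); column heights now [0 7 8 7 2 0], max=8

Answer: 0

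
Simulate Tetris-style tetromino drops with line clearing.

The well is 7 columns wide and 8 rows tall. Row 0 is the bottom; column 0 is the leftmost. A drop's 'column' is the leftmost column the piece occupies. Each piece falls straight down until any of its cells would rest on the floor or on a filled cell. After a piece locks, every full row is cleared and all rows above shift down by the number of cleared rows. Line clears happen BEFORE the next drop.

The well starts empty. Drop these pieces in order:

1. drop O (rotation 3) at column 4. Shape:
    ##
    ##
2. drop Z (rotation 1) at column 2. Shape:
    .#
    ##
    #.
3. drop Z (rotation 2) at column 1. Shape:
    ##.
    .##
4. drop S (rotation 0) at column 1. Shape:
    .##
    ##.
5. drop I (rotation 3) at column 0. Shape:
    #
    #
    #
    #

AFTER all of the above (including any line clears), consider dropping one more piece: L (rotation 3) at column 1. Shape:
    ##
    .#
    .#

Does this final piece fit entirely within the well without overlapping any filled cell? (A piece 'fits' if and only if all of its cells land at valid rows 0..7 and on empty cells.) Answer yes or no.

Answer: no

Derivation:
Drop 1: O rot3 at col 4 lands with bottom-row=0; cleared 0 line(s) (total 0); column heights now [0 0 0 0 2 2 0], max=2
Drop 2: Z rot1 at col 2 lands with bottom-row=0; cleared 0 line(s) (total 0); column heights now [0 0 2 3 2 2 0], max=3
Drop 3: Z rot2 at col 1 lands with bottom-row=3; cleared 0 line(s) (total 0); column heights now [0 5 5 4 2 2 0], max=5
Drop 4: S rot0 at col 1 lands with bottom-row=5; cleared 0 line(s) (total 0); column heights now [0 6 7 7 2 2 0], max=7
Drop 5: I rot3 at col 0 lands with bottom-row=0; cleared 0 line(s) (total 0); column heights now [4 6 7 7 2 2 0], max=7
Test piece L rot3 at col 1 (width 2): heights before test = [4 6 7 7 2 2 0]; fits = False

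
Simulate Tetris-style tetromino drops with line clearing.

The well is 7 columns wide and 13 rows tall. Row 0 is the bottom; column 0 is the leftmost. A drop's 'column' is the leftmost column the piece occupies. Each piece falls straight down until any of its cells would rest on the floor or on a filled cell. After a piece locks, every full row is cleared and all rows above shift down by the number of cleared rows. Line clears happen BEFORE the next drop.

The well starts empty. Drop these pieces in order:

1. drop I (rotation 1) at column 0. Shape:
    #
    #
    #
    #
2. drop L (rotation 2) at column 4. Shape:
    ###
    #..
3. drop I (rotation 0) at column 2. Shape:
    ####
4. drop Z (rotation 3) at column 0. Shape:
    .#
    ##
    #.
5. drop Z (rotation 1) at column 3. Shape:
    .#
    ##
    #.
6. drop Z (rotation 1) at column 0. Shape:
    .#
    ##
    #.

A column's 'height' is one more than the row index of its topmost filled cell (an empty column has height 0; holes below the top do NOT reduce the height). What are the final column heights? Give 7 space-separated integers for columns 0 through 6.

Answer: 8 9 3 5 6 3 2

Derivation:
Drop 1: I rot1 at col 0 lands with bottom-row=0; cleared 0 line(s) (total 0); column heights now [4 0 0 0 0 0 0], max=4
Drop 2: L rot2 at col 4 lands with bottom-row=0; cleared 0 line(s) (total 0); column heights now [4 0 0 0 2 2 2], max=4
Drop 3: I rot0 at col 2 lands with bottom-row=2; cleared 0 line(s) (total 0); column heights now [4 0 3 3 3 3 2], max=4
Drop 4: Z rot3 at col 0 lands with bottom-row=4; cleared 0 line(s) (total 0); column heights now [6 7 3 3 3 3 2], max=7
Drop 5: Z rot1 at col 3 lands with bottom-row=3; cleared 0 line(s) (total 0); column heights now [6 7 3 5 6 3 2], max=7
Drop 6: Z rot1 at col 0 lands with bottom-row=6; cleared 0 line(s) (total 0); column heights now [8 9 3 5 6 3 2], max=9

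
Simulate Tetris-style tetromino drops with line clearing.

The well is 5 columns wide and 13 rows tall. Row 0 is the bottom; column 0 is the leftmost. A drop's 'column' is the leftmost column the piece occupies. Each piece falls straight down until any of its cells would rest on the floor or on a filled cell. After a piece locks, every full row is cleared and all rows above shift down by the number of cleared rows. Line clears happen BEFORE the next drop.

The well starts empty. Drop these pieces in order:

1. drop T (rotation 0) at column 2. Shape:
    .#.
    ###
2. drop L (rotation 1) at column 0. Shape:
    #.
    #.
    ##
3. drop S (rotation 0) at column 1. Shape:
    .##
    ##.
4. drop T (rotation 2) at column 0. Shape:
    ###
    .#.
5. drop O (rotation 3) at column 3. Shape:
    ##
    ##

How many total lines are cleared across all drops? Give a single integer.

Answer: 2

Derivation:
Drop 1: T rot0 at col 2 lands with bottom-row=0; cleared 0 line(s) (total 0); column heights now [0 0 1 2 1], max=2
Drop 2: L rot1 at col 0 lands with bottom-row=0; cleared 1 line(s) (total 1); column heights now [2 0 0 1 0], max=2
Drop 3: S rot0 at col 1 lands with bottom-row=0; cleared 0 line(s) (total 1); column heights now [2 1 2 2 0], max=2
Drop 4: T rot2 at col 0 lands with bottom-row=1; cleared 0 line(s) (total 1); column heights now [3 3 3 2 0], max=3
Drop 5: O rot3 at col 3 lands with bottom-row=2; cleared 1 line(s) (total 2); column heights now [2 2 2 3 3], max=3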